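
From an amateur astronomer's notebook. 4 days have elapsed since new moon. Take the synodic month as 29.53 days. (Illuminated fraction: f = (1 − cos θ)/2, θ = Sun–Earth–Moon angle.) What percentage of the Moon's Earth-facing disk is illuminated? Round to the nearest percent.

Elongation θ = 360° × 4/29.53 ≈ 48.8°.
cos 48.8° = 0.659, so f = (1 − 0.659)/2 = 0.170, so 17%.

17%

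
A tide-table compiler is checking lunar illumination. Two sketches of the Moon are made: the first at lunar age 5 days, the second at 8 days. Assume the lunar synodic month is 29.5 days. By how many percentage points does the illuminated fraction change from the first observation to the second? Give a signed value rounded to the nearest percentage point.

+31 percentage points

First observation: θ = 360°·5/29.5 = 61.0°, so f = 0.258.
Second observation: θ = 97.6°, f = 0.566.
Δf = 0.566 − 0.258 = +0.309, i.e. +31 pp.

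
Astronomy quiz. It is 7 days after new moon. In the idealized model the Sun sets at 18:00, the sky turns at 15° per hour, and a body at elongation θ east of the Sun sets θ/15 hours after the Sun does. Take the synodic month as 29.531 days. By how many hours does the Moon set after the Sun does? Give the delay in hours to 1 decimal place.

5.7 h

Phase angle: θ = 360°·(7 d)/(29.531 d) = 85.3°.
At 15° of sky rotation per hour, 85.3° corresponds to a 5.69 h lag.
So the Moon sets 5.69 h after the Sun.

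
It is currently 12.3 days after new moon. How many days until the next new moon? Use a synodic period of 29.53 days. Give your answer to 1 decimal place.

The next new moon completes the synodic month: 29.53 − 12.3 = 17.230 days.

17.2 days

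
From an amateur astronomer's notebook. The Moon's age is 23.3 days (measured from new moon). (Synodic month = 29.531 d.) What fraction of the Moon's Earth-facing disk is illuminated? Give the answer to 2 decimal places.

The Moon has covered 23.3/29.531 of its cycle, so θ ≈ 360° × 23.3/29.531 = 284.0°.
cos 284.0° = 0.243, so f = (1 − 0.243)/2 = 0.379.

0.38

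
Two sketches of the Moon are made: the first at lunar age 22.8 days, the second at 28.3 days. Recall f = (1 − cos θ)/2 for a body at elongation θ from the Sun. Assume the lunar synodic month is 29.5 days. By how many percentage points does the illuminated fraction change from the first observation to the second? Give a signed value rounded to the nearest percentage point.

-41 percentage points

θ₁ = 360° × 22.8/29.5 = 278.2°, f₁ = (1 − cos θ₁)/2 = 0.428.
θ₂ = 360° × 28.3/29.5 = 345.4°, f₂ = (1 − cos θ₂)/2 = 0.016.
Change = f₂ − f₁ = -0.412 → -41 percentage points.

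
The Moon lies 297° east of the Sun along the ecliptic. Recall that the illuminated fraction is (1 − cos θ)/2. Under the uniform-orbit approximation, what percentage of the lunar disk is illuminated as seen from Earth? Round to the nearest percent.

27%

f = (1 − cos 297°)/2 = (1 − 0.454)/2 ≈ 0.273, i.e. 27%.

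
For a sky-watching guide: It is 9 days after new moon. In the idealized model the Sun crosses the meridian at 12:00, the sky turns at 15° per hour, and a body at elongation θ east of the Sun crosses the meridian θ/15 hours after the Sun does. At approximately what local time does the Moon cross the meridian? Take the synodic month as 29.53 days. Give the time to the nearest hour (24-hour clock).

19:00

Phase angle: θ = 360°·(9 d)/(29.53 d) = 109.7°.
The Moon trails the Sun by θ/15 = 109.7/15 ≈ 7.31 hours.
12:00 + 7.31 h ≈ 19:19 → 19:00 to the nearest hour.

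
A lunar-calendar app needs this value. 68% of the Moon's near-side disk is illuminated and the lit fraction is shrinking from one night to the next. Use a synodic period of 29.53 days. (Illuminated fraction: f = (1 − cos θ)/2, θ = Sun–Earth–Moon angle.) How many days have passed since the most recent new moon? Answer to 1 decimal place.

From f = (1 − cos θ)/2: cos θ = 1 − 2×0.68 = -0.360; arccos → 111.1°.
Since the Moon is past full (waning), take the reflex angle: θ = 360° − 111.1° = 248.9°.
At 360°/29.53 d per day, 248.9° corresponds to 20.42 days.

20.4 days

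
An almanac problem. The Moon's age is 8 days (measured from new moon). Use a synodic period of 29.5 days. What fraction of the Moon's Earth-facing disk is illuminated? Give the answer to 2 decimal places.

Elongation θ = 360° × 8/29.5 ≈ 97.6°.
Illuminated fraction = (1 − cos 97.6°)/2 = (1 − (-0.133))/2 ≈ 0.566.

0.57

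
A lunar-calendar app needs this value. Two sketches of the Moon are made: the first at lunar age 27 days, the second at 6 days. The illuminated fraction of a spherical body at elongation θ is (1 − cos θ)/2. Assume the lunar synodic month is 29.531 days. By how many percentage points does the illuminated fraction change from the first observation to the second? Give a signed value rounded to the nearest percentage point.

First observation: θ = 360°·27/29.531 = 329.1°, so f = 0.071.
Second observation: θ = 73.1°, f = 0.355.
Δf = 0.355 − 0.071 = +0.284, i.e. +28 pp.

+28 percentage points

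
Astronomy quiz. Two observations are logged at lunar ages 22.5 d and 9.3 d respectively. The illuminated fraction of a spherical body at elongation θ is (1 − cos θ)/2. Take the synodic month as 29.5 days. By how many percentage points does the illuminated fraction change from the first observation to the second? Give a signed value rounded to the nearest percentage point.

+24 pp

θ₁ = 360° × 22.5/29.5 = 274.6°, f₁ = (1 − cos θ₁)/2 = 0.460.
θ₂ = 360° × 9.3/29.5 = 113.5°, f₂ = (1 − cos θ₂)/2 = 0.699.
Change = f₂ − f₁ = +0.239 → +24 percentage points.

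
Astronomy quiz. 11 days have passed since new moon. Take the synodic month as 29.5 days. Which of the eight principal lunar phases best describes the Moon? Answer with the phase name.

At 11/29.5 of the cycle, θ ≈ 134° — the waxing gibbous range.

waxing gibbous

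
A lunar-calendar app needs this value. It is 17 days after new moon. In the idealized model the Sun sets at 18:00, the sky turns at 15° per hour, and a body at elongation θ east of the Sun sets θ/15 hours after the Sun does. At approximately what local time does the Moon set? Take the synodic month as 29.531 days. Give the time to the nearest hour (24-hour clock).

The Moon has covered 17/29.531 of its cycle, so θ ≈ 360° × 17/29.531 = 207.2°.
Delay after the Sun = 207.2° / (15°/h) ≈ 13.82 h.
18:00 + 13.82 h ≈ 07:49 → 08:00 to the nearest hour.

08:00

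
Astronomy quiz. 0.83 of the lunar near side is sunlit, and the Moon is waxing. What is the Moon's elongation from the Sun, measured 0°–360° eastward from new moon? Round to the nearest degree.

131°

From f = (1 − cos θ)/2: cos θ = 1 − 2×0.83 = -0.660; arccos → 131.3°.
Waxing ⇒ before full, so θ = 131.3°.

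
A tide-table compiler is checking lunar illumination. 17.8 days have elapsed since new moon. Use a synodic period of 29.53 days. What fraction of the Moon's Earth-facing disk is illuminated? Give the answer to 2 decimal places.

The Moon has covered 17.8/29.53 of its cycle, so θ ≈ 360° × 17.8/29.53 = 217.0°.
cos 217.0° = (-0.799), so f = (1 − (-0.799))/2 = 0.899.

0.90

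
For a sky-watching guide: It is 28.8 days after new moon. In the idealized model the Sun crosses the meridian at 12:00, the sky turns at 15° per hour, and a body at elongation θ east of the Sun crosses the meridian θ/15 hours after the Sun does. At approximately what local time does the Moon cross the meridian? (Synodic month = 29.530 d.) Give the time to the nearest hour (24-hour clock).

The Moon has covered 28.8/29.530 of its cycle, so θ ≈ 360° × 28.8/29.530 = 351.1°.
The Moon trails the Sun by θ/15 = 351.1/15 ≈ 23.41 hours.
12:00 + 23.41 h ≈ 11:24 → 11:00 to the nearest hour.

11:00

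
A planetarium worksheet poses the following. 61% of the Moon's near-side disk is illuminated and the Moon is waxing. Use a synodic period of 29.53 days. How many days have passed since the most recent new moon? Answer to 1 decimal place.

8.4 days

From f = (1 − cos θ)/2: cos θ = 1 − 2×0.61 = -0.220; arccos → 102.7°.
Before full moon the principal value applies: θ = 102.7°.
At 360°/29.53 d per day, 102.7° corresponds to 8.42 days.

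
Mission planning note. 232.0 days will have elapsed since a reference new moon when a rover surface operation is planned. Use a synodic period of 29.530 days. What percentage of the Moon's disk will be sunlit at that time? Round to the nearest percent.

Reduce mod P: 232.0 − 7×29.530 = 25.29 d into the current lunation.
Phase angle: θ = 360°·(25.29 d)/(29.530 d) = 308.3°.
With cos θ = 0.620, the lit fraction is (1 − 0.620)/2 ≈ 0.190, so 19%.

19%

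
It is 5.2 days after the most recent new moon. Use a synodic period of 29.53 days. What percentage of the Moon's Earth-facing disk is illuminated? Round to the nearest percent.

28%

Elongation θ = 360° × 5.2/29.53 ≈ 63.4°.
cos 63.4° = 0.448, so f = (1 − 0.448)/2 = 0.276, so 28%.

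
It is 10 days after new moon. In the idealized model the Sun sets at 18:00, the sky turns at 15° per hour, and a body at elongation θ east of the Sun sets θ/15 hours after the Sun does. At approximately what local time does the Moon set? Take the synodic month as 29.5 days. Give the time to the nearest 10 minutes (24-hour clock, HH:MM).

Phase angle: θ = 360°·(10 d)/(29.5 d) = 122.0°.
At 15° of sky rotation per hour, 122.0° corresponds to a 8.14 h lag.
18:00 + 8.136 h ≈ 02:08 → 02:10 to the nearest ten minutes.

02:10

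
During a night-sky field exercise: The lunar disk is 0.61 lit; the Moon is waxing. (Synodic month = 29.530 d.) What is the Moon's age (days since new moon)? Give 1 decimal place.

cos θ = 1 − 2f = -0.220, giving a principal value of 102.7°.
The Moon is waxing (0°–180°), so θ = 102.7° directly.
That fraction of the synodic month is 102.7/360 × 29.530 d ≈ 8.42 d.

8.4 days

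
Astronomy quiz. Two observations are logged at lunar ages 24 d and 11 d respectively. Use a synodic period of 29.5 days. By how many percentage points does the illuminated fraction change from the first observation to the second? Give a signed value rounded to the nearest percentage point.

First observation: θ = 360°·24/29.5 = 292.9°, so f = 0.306.
Second observation: θ = 134.2°, f = 0.849.
Δf = 0.849 − 0.306 = +0.543, i.e. +54 pp.

+54 pp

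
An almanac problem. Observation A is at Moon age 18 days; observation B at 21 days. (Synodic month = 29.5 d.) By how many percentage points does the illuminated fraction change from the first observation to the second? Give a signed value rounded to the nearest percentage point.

-27 pp

First observation: θ = 360°·18/29.5 = 219.7°, so f = 0.885.
Second observation: θ = 256.3°, f = 0.619.
Δf = 0.619 − 0.885 = -0.266, i.e. -27 pp.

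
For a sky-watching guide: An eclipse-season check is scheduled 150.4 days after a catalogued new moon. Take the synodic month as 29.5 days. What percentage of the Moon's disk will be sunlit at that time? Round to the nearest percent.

9%

Reduce mod P: 150.4 − 5×29.5 = 2.90 d into the current lunation.
Elongation θ = 360° × 2.90/29.5 ≈ 35.4°.
Illuminated fraction = (1 − cos 35.4°)/2 = (1 − 0.815)/2 ≈ 0.092, so 9%.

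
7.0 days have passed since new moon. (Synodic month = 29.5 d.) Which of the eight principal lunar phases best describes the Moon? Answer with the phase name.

θ ≈ 360° × 7.0/29.5 = 85°, which falls in the first quarter sector.

first quarter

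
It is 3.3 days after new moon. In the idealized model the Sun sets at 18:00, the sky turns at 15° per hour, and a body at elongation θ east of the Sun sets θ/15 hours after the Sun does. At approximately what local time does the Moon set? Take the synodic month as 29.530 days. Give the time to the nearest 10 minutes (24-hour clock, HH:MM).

Phase angle: θ = 360°·(3.3 d)/(29.530 d) = 40.2°.
The Moon trails the Sun by θ/15 = 40.2/15 ≈ 2.68 hours.
18:00 + 2.682 h ≈ 20:41 → 20:40 to the nearest ten minutes.

20:40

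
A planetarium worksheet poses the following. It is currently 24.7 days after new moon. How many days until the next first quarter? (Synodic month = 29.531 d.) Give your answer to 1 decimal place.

12.2 days

First quarter occurs at elongation 90°, i.e. at age 29.531 × 90/360 = 7.383 d.
Already past this cycle's first quarter; the next is at 7.383 + 29.531 = 36.914 d, so 36.914 − 24.7 = 12.214 days.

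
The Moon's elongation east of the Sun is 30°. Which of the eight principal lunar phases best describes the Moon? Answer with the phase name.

waxing crescent

The waxing crescent sector spans roughly 22°–68°; 30° falls inside it.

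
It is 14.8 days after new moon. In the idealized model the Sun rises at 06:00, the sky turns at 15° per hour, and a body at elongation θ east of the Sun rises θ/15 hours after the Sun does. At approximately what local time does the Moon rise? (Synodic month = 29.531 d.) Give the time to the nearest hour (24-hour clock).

Phase angle: θ = 360°·(14.8 d)/(29.531 d) = 180.4°.
The Moon trails the Sun by θ/15 = 180.4/15 ≈ 12.03 hours.
06:00 + 12.03 h ≈ 18:02 → 18:00 to the nearest hour.

18:00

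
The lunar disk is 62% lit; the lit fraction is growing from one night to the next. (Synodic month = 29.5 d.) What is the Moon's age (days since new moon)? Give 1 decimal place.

From f = (1 − cos θ)/2: cos θ = 1 − 2×0.62 = -0.240; arccos → 103.9°.
Waxing ⇒ before full, so θ = 103.9°.
Age = 29.5 × 103.9°/360° ≈ 8.51 days.

8.5 days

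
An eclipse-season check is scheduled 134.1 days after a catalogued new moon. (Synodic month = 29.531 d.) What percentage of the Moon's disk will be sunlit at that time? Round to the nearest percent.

98%

Reduce mod P: 134.1 − 4×29.531 = 15.98 d into the current lunation.
Phase angle: θ = 360°·(15.98 d)/(29.531 d) = 194.8°.
Illuminated fraction = (1 − cos 194.8°)/2 = (1 − (-0.967))/2 ≈ 0.984, so 98%.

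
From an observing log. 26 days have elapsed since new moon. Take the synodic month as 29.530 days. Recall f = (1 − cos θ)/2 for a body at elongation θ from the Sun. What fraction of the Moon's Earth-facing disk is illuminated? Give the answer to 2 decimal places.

0.13

Phase angle: θ = 360°·(26 d)/(29.530 d) = 317.0°.
Illuminated fraction = (1 − cos 317.0°)/2 = (1 − 0.731)/2 ≈ 0.135.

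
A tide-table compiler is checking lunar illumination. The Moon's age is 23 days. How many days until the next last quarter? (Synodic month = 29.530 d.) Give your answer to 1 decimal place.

28.7 days

Last quarter is 0.75 of the way through the cycle: age 0.75 × 29.530 = 22.148 d.
Already past this cycle's last quarter; the next is at 22.148 + 29.530 = 51.678 d, so 51.678 − 23 = 28.678 days.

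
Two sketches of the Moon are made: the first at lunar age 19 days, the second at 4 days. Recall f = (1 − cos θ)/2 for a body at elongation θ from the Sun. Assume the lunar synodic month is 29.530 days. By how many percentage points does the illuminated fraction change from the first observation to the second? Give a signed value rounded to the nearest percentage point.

First observation: θ = 360°·19/29.530 = 231.6°, so f = 0.810.
Second observation: θ = 48.8°, f = 0.170.
Δf = 0.170 − 0.810 = -0.640, i.e. -64 pp.

-64 percentage points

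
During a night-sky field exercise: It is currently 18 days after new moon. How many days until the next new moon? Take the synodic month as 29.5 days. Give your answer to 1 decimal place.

11.5 days

The next new moon completes the synodic month: 29.5 − 18 = 11.500 days.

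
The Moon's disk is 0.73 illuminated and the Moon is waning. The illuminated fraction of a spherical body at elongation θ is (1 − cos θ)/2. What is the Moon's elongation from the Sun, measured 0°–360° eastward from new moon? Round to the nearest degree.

243°

From f = (1 − cos θ)/2: cos θ = 1 − 2×0.73 = -0.460; arccos → 117.4°.
Waning ⇒ past full, so θ = 360° − 117.4° = 242.6°.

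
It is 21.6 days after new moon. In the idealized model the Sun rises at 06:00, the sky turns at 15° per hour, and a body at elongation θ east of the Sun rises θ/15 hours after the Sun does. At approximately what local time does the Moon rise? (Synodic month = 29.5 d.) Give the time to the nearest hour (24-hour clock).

The Moon has covered 21.6/29.5 of its cycle, so θ ≈ 360° × 21.6/29.5 = 263.6°.
Delay after the Sun = 263.6° / (15°/h) ≈ 17.57 h.
06:00 + 17.57 h ≈ 23:34 → 00:00 to the nearest hour.

00:00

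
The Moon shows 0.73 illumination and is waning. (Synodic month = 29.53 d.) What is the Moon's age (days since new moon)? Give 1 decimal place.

From f = (1 − cos θ)/2: cos θ = 1 − 2×0.73 = -0.460; arccos → 117.4°.
Waning ⇒ past full, so θ = 360° − 117.4° = 242.6°.
That fraction of the synodic month is 242.6/360 × 29.53 d ≈ 19.90 d.

19.9 days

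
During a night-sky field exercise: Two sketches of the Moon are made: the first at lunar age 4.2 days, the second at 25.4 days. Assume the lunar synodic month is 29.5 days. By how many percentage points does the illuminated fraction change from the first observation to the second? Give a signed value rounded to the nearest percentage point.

First observation: θ = 360°·4.2/29.5 = 51.3°, so f = 0.187.
Second observation: θ = 310.0°, f = 0.179.
Δf = 0.179 − 0.187 = -0.008, i.e. -1 pp.

-1 percentage points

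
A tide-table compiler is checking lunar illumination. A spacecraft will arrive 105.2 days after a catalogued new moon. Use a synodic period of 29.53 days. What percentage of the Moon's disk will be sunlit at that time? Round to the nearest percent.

96%

105.2/29.53 = 3.562 lunations, so 3 complete cycles and 16.61 d into the next.
Elongation θ = 360° × 16.61/29.53 ≈ 202.5°.
cos 202.5° = (-0.924), so f = (1 − (-0.924))/2 = 0.962, so 96%.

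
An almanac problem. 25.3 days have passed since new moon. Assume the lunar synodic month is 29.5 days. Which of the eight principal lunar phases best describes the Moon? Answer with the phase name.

At 25.3/29.5 of the cycle, θ ≈ 309° — the waning crescent range.

waning crescent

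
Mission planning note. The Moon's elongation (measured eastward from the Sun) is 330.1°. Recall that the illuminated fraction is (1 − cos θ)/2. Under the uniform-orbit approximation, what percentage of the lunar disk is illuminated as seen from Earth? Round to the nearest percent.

7%

cos 330.1° = 0.867, so f = (1 − 0.867)/2 = 0.067, i.e. 7%.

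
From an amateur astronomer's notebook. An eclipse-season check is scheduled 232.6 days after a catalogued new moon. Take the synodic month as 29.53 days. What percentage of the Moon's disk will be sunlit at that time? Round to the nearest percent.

14%

Reduce mod P: 232.6 − 7×29.53 = 25.89 d into the current lunation.
Phase angle: θ = 360°·(25.89 d)/(29.53 d) = 315.6°.
cos 315.6° = 0.715, so f = (1 − 0.715)/2 = 0.143, so 14%.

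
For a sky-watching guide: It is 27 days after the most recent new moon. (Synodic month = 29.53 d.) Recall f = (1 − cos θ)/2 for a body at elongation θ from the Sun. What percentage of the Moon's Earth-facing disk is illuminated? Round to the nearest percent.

7%

The Moon has covered 27/29.53 of its cycle, so θ ≈ 360° × 27/29.53 = 329.2°.
With cos θ = 0.859, the lit fraction is (1 − 0.859)/2 ≈ 0.071, so 7%.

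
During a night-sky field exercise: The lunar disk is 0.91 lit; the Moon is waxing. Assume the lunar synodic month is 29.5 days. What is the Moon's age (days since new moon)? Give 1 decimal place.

11.9 days

Invert f = (1 − cos θ)/2 to get cos θ = 1 − 2(0.91) = -0.820, hence θ₀ = arccos -0.820 = 145.1°.
Before full moon the principal value applies: θ = 145.1°.
That fraction of the synodic month is 145.1/360 × 29.5 d ≈ 11.89 d.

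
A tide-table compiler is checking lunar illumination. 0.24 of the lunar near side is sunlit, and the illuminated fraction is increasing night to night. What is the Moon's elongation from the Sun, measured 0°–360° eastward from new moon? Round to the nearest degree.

59°

From f = (1 − cos θ)/2: cos θ = 1 − 2×0.24 = 0.520; arccos → 58.7°.
Waxing ⇒ before full, so θ = 58.7°.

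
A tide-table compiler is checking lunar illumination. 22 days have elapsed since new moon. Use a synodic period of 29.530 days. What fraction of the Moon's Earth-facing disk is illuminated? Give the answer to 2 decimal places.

0.52

Phase angle: θ = 360°·(22 d)/(29.530 d) = 268.2°.
Illuminated fraction = (1 − cos 268.2°)/2 = (1 − (-0.031))/2 ≈ 0.516.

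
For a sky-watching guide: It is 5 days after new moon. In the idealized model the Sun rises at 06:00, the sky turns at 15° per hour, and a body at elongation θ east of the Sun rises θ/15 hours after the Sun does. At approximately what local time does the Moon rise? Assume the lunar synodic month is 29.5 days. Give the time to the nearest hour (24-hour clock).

10:00

Phase angle: θ = 360°·(5 d)/(29.5 d) = 61.0°.
Delay after the Sun = 61.0° / (15°/h) ≈ 4.07 h.
06:00 + 4.07 h ≈ 10:04 → 10:00 to the nearest hour.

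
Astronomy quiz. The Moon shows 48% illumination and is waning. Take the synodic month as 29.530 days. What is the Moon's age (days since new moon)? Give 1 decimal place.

22.3 days

From f = (1 − cos θ)/2: cos θ = 1 − 2×0.48 = 0.040; arccos → 87.7°.
A waning Moon lies in 180°–360°, so θ = 360° − 87.7° = 272.3°.
Age = 29.530 × 272.3°/360° ≈ 22.34 days.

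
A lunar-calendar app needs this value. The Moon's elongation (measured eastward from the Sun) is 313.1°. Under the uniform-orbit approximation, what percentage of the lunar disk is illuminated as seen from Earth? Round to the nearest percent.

16%

f = (1 − cos 313.1°)/2 = (1 − 0.683)/2 ≈ 0.158, i.e. 16%.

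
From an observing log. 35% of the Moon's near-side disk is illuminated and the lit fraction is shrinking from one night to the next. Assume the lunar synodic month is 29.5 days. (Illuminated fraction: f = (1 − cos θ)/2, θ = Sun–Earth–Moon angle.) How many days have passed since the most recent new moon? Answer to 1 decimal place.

23.6 days

cos θ = 1 − 2f = 0.300, giving a principal value of 72.5°.
Since the Moon is past full (waning), take the reflex angle: θ = 360° − 72.5° = 287.5°.
At 360°/29.5 d per day, 287.5° corresponds to 23.56 days.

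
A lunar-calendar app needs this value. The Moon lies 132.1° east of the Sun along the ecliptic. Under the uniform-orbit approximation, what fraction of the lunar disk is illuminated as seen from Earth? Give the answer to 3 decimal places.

cos 132.1° = (-0.670), so f = (1 − (-0.670))/2 = 0.835.

0.835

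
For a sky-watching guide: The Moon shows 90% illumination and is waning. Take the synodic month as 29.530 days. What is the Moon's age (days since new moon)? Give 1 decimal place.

17.8 days

Invert f = (1 − cos θ)/2 to get cos θ = 1 − 2(0.90) = -0.800, hence θ₀ = arccos -0.800 = 143.1°.
Since the Moon is past full (waning), take the reflex angle: θ = 360° − 143.1° = 216.9°.
That fraction of the synodic month is 216.9/360 × 29.530 d ≈ 17.79 d.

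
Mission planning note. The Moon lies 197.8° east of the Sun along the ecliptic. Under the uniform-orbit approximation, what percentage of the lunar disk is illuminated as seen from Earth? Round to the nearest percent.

98%

cos 197.8° = (-0.952), so f = (1 − (-0.952))/2 = 0.976, i.e. 98%.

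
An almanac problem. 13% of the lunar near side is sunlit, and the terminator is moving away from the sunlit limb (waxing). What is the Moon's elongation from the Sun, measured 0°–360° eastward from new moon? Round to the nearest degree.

cos θ = 1 − 2f = 0.740, giving a principal value of 42.3°.
Waxing ⇒ before full, so θ = 42.3°.

42°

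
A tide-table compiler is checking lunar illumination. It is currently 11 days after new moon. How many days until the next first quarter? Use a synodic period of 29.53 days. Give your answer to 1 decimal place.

First quarter occurs at elongation 90°, i.e. at age 29.53 × 90/360 = 7.383 d.
This lunation's first quarter (7.383 d) has passed, so add one period: 36.913 − 11 = 25.913 days.

25.9 days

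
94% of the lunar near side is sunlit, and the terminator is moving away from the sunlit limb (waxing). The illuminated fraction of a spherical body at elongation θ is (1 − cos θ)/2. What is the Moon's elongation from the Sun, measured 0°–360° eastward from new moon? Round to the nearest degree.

152°

Invert f = (1 − cos θ)/2 to get cos θ = 1 − 2(0.94) = -0.880, hence θ₀ = arccos -0.880 = 151.6°.
The Moon is waxing (0°–180°), so θ = 151.6° directly.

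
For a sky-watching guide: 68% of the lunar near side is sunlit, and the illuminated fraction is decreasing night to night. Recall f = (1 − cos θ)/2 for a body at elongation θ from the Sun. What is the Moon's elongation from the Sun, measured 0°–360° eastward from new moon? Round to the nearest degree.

cos θ = 1 − 2f = -0.360, giving a principal value of 111.1°.
Since the Moon is past full (waning), take the reflex angle: θ = 360° − 111.1° = 248.9°.

249°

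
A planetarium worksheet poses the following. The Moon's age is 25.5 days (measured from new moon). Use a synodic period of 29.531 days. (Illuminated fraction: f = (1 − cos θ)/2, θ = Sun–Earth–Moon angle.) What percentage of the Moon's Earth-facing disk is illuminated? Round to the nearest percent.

The Moon has covered 25.5/29.531 of its cycle, so θ ≈ 360° × 25.5/29.531 = 310.9°.
With cos θ = 0.654, the lit fraction is (1 − 0.654)/2 ≈ 0.173, so 17%.

17%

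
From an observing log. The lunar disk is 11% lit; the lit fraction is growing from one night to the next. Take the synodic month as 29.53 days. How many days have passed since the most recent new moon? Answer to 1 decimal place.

From f = (1 − cos θ)/2: cos θ = 1 − 2×0.11 = 0.780; arccos → 38.7°.
Before full moon the principal value applies: θ = 38.7°.
Age = 29.53 × 38.7°/360° ≈ 3.18 days.

3.2 days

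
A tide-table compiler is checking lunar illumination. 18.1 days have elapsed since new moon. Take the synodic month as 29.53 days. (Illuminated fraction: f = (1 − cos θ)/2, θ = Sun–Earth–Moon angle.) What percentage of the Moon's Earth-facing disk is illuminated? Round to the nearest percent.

Elongation θ = 360° × 18.1/29.53 ≈ 220.7°.
With cos θ = (-0.759), the lit fraction is (1 − (-0.759))/2 ≈ 0.879, so 88%.

88%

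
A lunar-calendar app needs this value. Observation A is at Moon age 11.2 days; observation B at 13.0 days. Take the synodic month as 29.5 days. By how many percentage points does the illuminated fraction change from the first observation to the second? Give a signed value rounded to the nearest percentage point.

First observation: θ = 360°·11.2/29.5 = 136.7°, so f = 0.864.
Second observation: θ = 158.6°, f = 0.966.
Δf = 0.966 − 0.864 = +0.102, i.e. +10 pp.

+10 percentage points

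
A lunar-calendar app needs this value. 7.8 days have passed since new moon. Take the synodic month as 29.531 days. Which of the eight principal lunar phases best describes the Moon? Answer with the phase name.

first quarter

At 7.8/29.531 of the cycle, θ ≈ 95° — the first quarter range.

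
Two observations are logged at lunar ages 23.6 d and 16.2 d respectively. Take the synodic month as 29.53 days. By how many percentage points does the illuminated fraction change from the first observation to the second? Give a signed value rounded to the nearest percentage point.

First observation: θ = 360°·23.6/29.53 = 287.7°, so f = 0.348.
Second observation: θ = 197.5°, f = 0.977.
Δf = 0.977 − 0.348 = +0.629, i.e. +63 pp.

+63 pp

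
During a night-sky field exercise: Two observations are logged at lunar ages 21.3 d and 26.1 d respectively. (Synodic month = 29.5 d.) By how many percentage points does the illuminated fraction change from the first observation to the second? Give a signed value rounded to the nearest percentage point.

-46 pp

θ₁ = 360° × 21.3/29.5 = 259.9°, f₁ = (1 − cos θ₁)/2 = 0.587.
θ₂ = 360° × 26.1/29.5 = 318.5°, f₂ = (1 − cos θ₂)/2 = 0.125.
Change = f₂ − f₁ = -0.462 → -46 percentage points.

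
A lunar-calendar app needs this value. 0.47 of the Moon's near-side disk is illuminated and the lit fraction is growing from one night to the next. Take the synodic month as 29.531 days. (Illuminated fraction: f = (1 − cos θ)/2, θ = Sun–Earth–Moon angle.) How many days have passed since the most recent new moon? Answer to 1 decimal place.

7.1 days

Invert f = (1 − cos θ)/2 to get cos θ = 1 − 2(0.47) = 0.060, hence θ₀ = arccos 0.060 = 86.6°.
The Moon is waxing (0°–180°), so θ = 86.6° directly.
At 360°/29.531 d per day, 86.6° corresponds to 7.10 days.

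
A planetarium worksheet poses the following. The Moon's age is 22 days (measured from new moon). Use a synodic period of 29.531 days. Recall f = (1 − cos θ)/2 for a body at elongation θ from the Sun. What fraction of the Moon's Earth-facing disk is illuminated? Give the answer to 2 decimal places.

0.52

The Moon has covered 22/29.531 of its cycle, so θ ≈ 360° × 22/29.531 = 268.2°.
Illuminated fraction = (1 − cos 268.2°)/2 = (1 − (-0.032))/2 ≈ 0.516.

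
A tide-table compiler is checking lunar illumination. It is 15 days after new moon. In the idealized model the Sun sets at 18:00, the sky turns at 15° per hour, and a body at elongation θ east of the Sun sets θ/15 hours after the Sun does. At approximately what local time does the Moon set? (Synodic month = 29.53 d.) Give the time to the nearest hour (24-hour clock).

06:00

The Moon has covered 15/29.53 of its cycle, so θ ≈ 360° × 15/29.53 = 182.9°.
At 15° of sky rotation per hour, 182.9° corresponds to a 12.19 h lag.
18:00 + 12.19 h ≈ 06:11 → 06:00 to the nearest hour.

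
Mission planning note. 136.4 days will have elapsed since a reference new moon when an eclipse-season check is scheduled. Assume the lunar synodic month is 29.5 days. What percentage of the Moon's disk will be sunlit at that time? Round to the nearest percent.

136.4 d spans 4 complete synodic months (4 × 29.5 = 118.00 d) plus 18.40 d.
The Moon has covered 18.40/29.5 of its cycle, so θ ≈ 360° × 18.40/29.5 = 224.5°.
cos 224.5° = (-0.713), so f = (1 − (-0.713))/2 = 0.856, so 86%.

86%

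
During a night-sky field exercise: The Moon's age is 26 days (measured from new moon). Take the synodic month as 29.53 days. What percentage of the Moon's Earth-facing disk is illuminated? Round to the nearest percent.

13%

Elongation θ = 360° × 26/29.53 ≈ 317.0°.
cos 317.0° = 0.731, so f = (1 − 0.731)/2 = 0.135, so 13%.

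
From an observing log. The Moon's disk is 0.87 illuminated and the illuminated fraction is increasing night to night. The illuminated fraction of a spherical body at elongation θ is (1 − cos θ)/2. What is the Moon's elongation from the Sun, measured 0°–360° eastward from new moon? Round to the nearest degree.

138°

Invert f = (1 − cos θ)/2 to get cos θ = 1 − 2(0.87) = -0.740, hence θ₀ = arccos -0.740 = 137.7°.
Waxing ⇒ before full, so θ = 137.7°.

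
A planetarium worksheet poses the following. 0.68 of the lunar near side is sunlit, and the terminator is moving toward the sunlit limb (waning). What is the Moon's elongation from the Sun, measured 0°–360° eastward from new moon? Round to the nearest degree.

From f = (1 − cos θ)/2: cos θ = 1 − 2×0.68 = -0.360; arccos → 111.1°.
Waning ⇒ past full, so θ = 360° − 111.1° = 248.9°.

249°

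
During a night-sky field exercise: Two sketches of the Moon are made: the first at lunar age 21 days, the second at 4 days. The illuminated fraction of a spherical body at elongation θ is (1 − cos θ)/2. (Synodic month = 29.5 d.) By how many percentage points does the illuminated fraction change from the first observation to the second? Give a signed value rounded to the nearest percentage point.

-45 pp

First observation: θ = 360°·21/29.5 = 256.3°, so f = 0.619.
Second observation: θ = 48.8°, f = 0.171.
Δf = 0.171 − 0.619 = -0.448, i.e. -45 pp.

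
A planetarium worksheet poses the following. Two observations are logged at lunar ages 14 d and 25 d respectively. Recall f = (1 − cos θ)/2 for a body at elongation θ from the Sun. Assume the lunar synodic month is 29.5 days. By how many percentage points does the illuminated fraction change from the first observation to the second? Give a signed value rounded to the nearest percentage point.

-78 percentage points

θ₁ = 360° × 14/29.5 = 170.8°, f₁ = (1 − cos θ₁)/2 = 0.994.
θ₂ = 360° × 25/29.5 = 305.1°, f₂ = (1 − cos θ₂)/2 = 0.213.
Change = f₂ − f₁ = -0.781 → -78 percentage points.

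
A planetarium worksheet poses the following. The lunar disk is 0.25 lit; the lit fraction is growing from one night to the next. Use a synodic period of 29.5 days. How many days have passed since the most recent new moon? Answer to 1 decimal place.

4.9 days

From f = (1 − cos θ)/2: cos θ = 1 − 2×0.25 = 0.500; arccos → 60.0°.
Waxing ⇒ before full, so θ = 60.0°.
That fraction of the synodic month is 60.0/360 × 29.5 d ≈ 4.92 d.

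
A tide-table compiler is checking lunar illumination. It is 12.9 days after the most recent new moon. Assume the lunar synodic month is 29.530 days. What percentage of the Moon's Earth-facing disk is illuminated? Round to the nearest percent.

The Moon has covered 12.9/29.530 of its cycle, so θ ≈ 360° × 12.9/29.530 = 157.3°.
With cos θ = (-0.922), the lit fraction is (1 − (-0.922))/2 ≈ 0.961, so 96%.

96%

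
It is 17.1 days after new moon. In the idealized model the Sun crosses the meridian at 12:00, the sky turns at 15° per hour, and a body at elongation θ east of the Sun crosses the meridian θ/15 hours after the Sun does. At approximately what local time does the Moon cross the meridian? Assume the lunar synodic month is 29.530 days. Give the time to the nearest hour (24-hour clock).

02:00

The Moon has covered 17.1/29.530 of its cycle, so θ ≈ 360° × 17.1/29.530 = 208.5°.
Delay after the Sun = 208.5° / (15°/h) ≈ 13.90 h.
12:00 + 13.90 h ≈ 01:54 → 02:00 to the nearest hour.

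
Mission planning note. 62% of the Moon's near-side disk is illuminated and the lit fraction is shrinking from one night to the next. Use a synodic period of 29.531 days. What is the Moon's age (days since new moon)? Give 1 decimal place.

21.0 days

cos θ = 1 − 2f = -0.240, giving a principal value of 103.9°.
Waning ⇒ past full, so θ = 360° − 103.9° = 256.1°.
That fraction of the synodic month is 256.1/360 × 29.531 d ≈ 21.01 d.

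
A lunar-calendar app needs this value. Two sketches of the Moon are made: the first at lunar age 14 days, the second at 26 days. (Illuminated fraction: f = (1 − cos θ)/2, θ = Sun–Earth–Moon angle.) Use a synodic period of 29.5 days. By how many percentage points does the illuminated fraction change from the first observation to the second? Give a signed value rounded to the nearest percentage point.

-86 percentage points

θ₁ = 360° × 14/29.5 = 170.8°, f₁ = (1 − cos θ₁)/2 = 0.994.
θ₂ = 360° × 26/29.5 = 317.3°, f₂ = (1 − cos θ₂)/2 = 0.133.
Change = f₂ − f₁ = -0.861 → -86 percentage points.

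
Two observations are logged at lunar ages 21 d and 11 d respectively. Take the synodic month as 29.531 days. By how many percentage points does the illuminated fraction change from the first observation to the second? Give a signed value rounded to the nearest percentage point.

+23 pp

First observation: θ = 360°·21/29.531 = 256.0°, so f = 0.621.
Second observation: θ = 134.1°, f = 0.848.
Δf = 0.848 − 0.621 = +0.227, i.e. +23 pp.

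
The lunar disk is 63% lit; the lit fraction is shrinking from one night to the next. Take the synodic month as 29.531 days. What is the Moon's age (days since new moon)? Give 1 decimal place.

20.9 days

From f = (1 − cos θ)/2: cos θ = 1 − 2×0.63 = -0.260; arccos → 105.1°.
Waning ⇒ past full, so θ = 360° − 105.1° = 254.9°.
At 360°/29.531 d per day, 254.9° corresponds to 20.91 days.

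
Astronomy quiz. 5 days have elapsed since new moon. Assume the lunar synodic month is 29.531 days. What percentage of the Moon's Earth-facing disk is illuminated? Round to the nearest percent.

26%

Elongation θ = 360° × 5/29.531 ≈ 61.0°.
With cos θ = 0.486, the lit fraction is (1 − 0.486)/2 ≈ 0.257, so 26%.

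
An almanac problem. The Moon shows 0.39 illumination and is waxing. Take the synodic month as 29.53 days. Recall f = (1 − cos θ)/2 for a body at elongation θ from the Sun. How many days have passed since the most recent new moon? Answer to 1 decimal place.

cos θ = 1 − 2f = 0.220, giving a principal value of 77.3°.
The Moon is waxing (0°–180°), so θ = 77.3° directly.
Age = 29.53 × 77.3°/360° ≈ 6.34 days.

6.3 days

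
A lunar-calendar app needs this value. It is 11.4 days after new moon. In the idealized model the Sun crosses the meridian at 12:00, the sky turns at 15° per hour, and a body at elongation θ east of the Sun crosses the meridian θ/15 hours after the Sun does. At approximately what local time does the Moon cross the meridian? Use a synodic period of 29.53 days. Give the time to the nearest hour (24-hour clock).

21:00

Phase angle: θ = 360°·(11.4 d)/(29.53 d) = 139.0°.
The Moon trails the Sun by θ/15 = 139.0/15 ≈ 9.27 hours.
12:00 + 9.27 h ≈ 21:16 → 21:00 to the nearest hour.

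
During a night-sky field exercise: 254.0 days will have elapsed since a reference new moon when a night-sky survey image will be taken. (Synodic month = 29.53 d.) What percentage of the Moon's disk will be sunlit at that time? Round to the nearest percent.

90%

254.0 d spans 8 complete synodic months (8 × 29.53 = 236.24 d) plus 17.76 d.
Phase angle: θ = 360°·(17.76 d)/(29.53 d) = 216.5°.
Illuminated fraction = (1 − cos 216.5°)/2 = (1 − (-0.804))/2 ≈ 0.902, so 90%.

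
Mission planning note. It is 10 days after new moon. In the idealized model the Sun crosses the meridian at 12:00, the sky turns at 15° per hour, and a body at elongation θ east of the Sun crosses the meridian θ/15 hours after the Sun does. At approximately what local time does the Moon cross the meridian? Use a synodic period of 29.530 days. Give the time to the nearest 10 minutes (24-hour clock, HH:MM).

The Moon has covered 10/29.530 of its cycle, so θ ≈ 360° × 10/29.530 = 121.9°.
The Moon trails the Sun by θ/15 = 121.9/15 ≈ 8.13 hours.
12:00 + 8.127 h ≈ 20:08 → 20:10 to the nearest ten minutes.

20:10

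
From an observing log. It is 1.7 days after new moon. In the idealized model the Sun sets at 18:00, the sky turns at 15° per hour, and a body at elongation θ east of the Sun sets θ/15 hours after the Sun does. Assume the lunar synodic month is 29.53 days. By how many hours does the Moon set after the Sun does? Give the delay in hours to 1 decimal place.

1.4 h

Phase angle: θ = 360°·(1.7 d)/(29.53 d) = 20.7°.
Delay after the Sun = 20.7° / (15°/h) ≈ 1.38 h.
So the Moon sets 1.38 h after the Sun.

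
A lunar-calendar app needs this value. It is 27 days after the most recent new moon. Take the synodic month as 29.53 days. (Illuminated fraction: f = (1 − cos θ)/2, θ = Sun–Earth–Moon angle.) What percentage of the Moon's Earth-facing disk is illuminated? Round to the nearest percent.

Phase angle: θ = 360°·(27 d)/(29.53 d) = 329.2°.
With cos θ = 0.859, the lit fraction is (1 − 0.859)/2 ≈ 0.071, so 7%.

7%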